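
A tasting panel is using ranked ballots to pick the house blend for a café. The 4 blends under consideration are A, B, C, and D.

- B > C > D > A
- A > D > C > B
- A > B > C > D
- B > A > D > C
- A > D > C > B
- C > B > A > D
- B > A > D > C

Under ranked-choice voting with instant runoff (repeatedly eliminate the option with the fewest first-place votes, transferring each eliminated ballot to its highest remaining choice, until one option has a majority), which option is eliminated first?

D

Round 1: A 3, B 3, C 1, D 0. D has the fewest and is eliminated.
Round 2: A 3, B 3, C 1. C has the fewest and is eliminated.
Round 3: B 4, A 3. B has a majority.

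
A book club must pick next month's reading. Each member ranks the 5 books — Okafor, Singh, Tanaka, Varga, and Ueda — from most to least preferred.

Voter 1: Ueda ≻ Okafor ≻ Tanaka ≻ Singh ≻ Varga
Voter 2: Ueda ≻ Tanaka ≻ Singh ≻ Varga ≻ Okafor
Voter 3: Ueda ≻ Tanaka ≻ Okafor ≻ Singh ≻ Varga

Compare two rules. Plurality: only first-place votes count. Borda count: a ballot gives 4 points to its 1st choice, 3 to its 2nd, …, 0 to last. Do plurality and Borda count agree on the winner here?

Yes

Plurality first-place counts: Okafor 0, Singh 0, Tanaka 0, Varga 0, Ueda 3 → Ueda.
Borda totals: Okafor 5, Singh 4, Tanaka 8, Varga 1, Ueda 12 → Ueda.
The two rules agree on Ueda.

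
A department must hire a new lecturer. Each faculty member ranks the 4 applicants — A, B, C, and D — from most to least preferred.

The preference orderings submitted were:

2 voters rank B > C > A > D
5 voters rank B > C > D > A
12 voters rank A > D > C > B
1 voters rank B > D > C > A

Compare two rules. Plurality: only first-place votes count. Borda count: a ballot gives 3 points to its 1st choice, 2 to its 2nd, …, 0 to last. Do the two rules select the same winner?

Yes

Plurality first-place counts: A 12, B 8, C 0, D 0 → A.
Borda totals: A 38, B 24, C 27, D 31 → A.
The two rules agree on A.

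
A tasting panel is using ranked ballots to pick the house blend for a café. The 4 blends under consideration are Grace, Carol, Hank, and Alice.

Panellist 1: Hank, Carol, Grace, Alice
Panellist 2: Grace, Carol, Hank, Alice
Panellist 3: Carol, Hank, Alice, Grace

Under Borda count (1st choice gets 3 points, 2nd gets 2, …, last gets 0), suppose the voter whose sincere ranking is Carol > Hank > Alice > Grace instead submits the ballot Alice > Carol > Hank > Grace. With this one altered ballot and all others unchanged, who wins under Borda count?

Carol

Borda totals with the altered ballot: Grace 4, Carol 6, Hank 5, Alice 3.
The winner is unchanged: still Carol.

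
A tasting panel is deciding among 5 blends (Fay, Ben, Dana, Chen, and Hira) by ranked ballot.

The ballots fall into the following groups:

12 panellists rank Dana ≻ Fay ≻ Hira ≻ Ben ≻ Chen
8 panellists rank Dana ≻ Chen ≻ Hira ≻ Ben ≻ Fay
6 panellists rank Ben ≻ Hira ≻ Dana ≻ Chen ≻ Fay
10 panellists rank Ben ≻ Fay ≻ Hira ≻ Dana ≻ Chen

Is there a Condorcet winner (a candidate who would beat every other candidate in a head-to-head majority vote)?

Head-to-head results (36 voters total):
Fay vs Ben: Ben wins 24–12.
Fay vs Dana: Dana wins 26–10.
Fay vs Chen: Fay wins 22–14.
Fay vs Hira: Fay wins 22–14.
Ben vs Dana: Dana wins 20–16.
Ben vs Chen: Ben wins 28–8.
Ben vs Hira: Hira wins 20–16.
Dana vs Chen: Dana wins 36–0.
Dana vs Hira: Dana wins 20–16.
Chen vs Hira: Hira wins 28–8.
Dana beats each rival — Fay (26–10), Ben (20–16), Chen (36–0), Hira (20–16) — so Dana is the Condorcet winner.

Yes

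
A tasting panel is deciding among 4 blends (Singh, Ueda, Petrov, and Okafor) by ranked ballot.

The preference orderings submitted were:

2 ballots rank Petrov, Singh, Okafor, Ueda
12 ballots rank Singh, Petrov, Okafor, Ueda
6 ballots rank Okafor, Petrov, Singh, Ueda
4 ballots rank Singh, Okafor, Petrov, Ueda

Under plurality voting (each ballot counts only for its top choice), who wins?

First-place vote totals:
  Singh: 16
  Ueda: 0
  Petrov: 2
  Okafor: 6
Singh has the most first-place votes.

Singh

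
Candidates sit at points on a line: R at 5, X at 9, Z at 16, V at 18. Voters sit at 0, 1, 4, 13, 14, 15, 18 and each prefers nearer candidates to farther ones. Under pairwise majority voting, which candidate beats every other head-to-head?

With single-peaked preferences on a line, the Condorcet winner is the candidate closest to the median voter.
The median voter (position 13) is closest to Z at 16.
Check: Z vs R — voters closer to Z: 4 of 7.

Z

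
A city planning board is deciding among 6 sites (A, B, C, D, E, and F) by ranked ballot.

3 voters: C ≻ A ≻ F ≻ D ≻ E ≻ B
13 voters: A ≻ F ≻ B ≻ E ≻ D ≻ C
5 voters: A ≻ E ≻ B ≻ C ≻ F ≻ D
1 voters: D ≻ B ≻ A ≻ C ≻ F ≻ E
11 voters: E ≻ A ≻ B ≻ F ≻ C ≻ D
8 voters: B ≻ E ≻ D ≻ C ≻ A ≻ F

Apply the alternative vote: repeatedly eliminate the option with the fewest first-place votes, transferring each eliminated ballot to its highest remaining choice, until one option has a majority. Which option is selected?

Round 1: A 18, E 11, B 8, C 3, D 1, F 0. F has the fewest and is eliminated.
Round 2: A 18, E 11, B 8, C 3, D 1. D has the fewest and is eliminated.
Round 3: A 18, E 11, B 9, C 3. C has the fewest and is eliminated.
Round 4: A 21, E 11, B 9. A has a majority.

A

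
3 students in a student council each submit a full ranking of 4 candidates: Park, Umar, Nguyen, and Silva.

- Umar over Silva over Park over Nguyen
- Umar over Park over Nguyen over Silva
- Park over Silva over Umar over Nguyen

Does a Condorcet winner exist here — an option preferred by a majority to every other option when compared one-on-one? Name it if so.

Head-to-head results (3 voters total):
Park vs Umar: Umar wins 2–1.
Park vs Nguyen: Park wins 3–0.
Park vs Silva: Park wins 2–1.
Umar vs Nguyen: Umar wins 3–0.
Umar vs Silva: Umar wins 2–1.
Nguyen vs Silva: Silva wins 2–1.
Umar beats each rival — Park (2–1), Nguyen (3–0), Silva (2–1) — so Umar is the Condorcet winner.

Umar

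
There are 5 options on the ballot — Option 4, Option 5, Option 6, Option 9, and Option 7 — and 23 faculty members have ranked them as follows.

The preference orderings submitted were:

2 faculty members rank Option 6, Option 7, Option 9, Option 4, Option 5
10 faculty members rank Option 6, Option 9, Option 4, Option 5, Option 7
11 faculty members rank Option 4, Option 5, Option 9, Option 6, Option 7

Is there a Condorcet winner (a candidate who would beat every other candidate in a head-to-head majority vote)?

Head-to-head results (23 voters total):
Option 4 vs Option 5: Option 4 wins 23–0.
Option 4 vs Option 6: Option 6 wins 12–11.
Option 4 vs Option 9: Option 9 wins 12–11.
Option 4 vs Option 7: Option 4 wins 21–2.
Option 5 vs Option 6: Option 6 wins 12–11.
Option 5 vs Option 9: Option 9 wins 12–11.
Option 5 vs Option 7: Option 5 wins 21–2.
Option 6 vs Option 9: Option 6 wins 12–11.
Option 6 vs Option 7: Option 6 wins 23–0.
Option 9 vs Option 7: Option 9 wins 21–2.
Option 6 beats each rival — Option 4 (12–11), Option 5 (12–11), Option 9 (12–11), Option 7 (23–0) — so Option 6 is the Condorcet winner.

Yes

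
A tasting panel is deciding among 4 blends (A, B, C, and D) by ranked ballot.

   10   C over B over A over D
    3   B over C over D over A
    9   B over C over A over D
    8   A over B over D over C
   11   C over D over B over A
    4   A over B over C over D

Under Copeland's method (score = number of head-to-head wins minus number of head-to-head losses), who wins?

Pairwise results:
  A vs B: B wins 33–12.
  A vs C: C wins 33–12.
  A vs D: A wins 31–14.
  B vs C: B wins 24–21.
  B vs D: B wins 34–11.
  C vs D: C wins 37–8.
Copeland scores (wins − losses):
  A: 1 − 2 = -1
  B: 3 − 0 = 3
  C: 2 − 1 = 1
  D: 0 − 3 = -3
B has the best Copeland score.

B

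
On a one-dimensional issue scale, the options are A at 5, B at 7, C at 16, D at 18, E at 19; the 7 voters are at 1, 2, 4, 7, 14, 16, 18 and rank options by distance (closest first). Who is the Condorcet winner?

With single-peaked preferences on a line, the Condorcet winner is the candidate closest to the median voter.
The median voter (position 7) is closest to B at 7.
Check: B vs D — voters closer to B: 4 of 7.

B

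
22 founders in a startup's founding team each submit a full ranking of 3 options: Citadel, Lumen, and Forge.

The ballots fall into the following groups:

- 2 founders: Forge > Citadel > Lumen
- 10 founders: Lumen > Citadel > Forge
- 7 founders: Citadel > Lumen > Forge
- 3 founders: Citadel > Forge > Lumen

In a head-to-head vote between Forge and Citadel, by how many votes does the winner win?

18

Ballots ranking Forge above Citadel: 2.
Ballots ranking Citadel above Forge: 10+7+3 = 20.
Citadel wins 20–2, a margin of 18.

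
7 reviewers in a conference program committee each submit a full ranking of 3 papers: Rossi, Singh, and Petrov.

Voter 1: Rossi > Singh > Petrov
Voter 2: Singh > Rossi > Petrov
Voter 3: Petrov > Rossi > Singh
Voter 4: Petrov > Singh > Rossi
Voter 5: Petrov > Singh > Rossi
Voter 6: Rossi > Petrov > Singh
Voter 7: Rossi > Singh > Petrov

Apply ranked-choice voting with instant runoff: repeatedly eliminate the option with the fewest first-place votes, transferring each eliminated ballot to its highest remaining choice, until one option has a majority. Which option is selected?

Rossi

Round 1: Rossi 3, Petrov 3, Singh 1. Singh has the fewest and is eliminated.
Round 2: Rossi 4, Petrov 3. Rossi has a majority.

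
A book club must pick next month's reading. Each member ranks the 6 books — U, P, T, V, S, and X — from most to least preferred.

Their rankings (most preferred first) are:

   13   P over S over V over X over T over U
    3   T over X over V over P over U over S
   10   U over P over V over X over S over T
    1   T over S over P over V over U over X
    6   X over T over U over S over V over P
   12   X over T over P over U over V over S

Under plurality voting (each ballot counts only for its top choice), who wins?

First-place vote totals:
  U: 10
  P: 13
  T: 4
  V: 0
  S: 0
  X: 18
X has the most first-place votes.

X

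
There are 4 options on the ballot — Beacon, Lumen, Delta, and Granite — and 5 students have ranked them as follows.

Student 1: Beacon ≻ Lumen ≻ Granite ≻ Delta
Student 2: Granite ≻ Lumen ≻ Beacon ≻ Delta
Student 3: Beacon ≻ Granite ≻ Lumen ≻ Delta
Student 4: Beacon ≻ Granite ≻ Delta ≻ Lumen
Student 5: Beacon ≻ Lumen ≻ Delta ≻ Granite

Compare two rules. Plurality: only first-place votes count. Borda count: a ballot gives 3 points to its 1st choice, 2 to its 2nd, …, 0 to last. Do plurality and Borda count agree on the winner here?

Plurality first-place counts: Beacon 4, Lumen 0, Delta 0, Granite 1 → Beacon.
Borda totals: Beacon 13, Lumen 7, Delta 2, Granite 8 → Beacon.
The two rules agree on Beacon.

Yes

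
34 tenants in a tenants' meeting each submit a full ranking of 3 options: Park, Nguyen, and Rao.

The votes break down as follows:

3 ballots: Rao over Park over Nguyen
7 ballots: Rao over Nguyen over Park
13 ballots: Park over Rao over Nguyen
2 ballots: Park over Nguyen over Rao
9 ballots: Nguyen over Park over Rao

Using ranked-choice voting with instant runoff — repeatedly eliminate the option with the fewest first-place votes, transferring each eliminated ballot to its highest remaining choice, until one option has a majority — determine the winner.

Round 1: Park 15, Rao 10, Nguyen 9. Nguyen has the fewest and is eliminated.
Round 2: Park 24, Rao 10. Park has a majority.

Park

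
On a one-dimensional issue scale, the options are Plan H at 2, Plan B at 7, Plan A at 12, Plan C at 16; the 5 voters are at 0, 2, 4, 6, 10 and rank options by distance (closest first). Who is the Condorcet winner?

With single-peaked preferences on a line, the Condorcet winner is the candidate closest to the median voter.
The median voter (position 4) is closest to Plan H at 2.
Check: Plan H vs Plan C — voters closer to Plan H: 4 of 5.

Plan H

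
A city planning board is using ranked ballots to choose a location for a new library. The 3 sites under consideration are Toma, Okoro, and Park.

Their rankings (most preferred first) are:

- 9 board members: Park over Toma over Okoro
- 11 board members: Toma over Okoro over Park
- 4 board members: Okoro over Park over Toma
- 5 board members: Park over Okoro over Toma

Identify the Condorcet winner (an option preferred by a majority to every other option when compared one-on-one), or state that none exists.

None — there is no Condorcet winner

Head-to-head results (29 voters total):
Toma vs Okoro: Toma wins 20–9.
Toma vs Park: Park wins 18–11.
Okoro vs Park: Okoro wins 15–14.
No candidate beats all others: Toma beats Okoro beats Park beats Toma, a majority cycle.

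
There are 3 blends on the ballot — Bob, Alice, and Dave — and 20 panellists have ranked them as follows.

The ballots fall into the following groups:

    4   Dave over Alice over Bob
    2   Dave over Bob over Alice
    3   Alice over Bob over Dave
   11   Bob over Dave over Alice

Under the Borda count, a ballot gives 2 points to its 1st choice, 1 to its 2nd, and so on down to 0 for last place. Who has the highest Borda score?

Borda scores:
  Bob: 4·0 + 2·1 + 3·1 + 11·2 = 27
  Alice: 4·1 + 2·0 + 3·2 + 11·0 = 10
  Dave: 4·2 + 2·2 + 3·0 + 11·1 = 23
Bob has the highest total.

Bob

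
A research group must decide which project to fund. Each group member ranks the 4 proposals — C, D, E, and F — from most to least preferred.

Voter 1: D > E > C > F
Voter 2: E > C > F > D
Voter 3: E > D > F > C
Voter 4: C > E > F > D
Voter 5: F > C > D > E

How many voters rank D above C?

2

Ballots ranking D above C: 2.
Ballots ranking C above D: 3.
So 2 of 5 voters prefer D to C.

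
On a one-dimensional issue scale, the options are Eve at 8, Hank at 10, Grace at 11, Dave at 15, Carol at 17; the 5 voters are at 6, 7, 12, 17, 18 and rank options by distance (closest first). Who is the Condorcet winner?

With single-peaked preferences on a line, the Condorcet winner is the candidate closest to the median voter.
The median voter (position 12) is closest to Grace at 11.
Check: Grace vs Hank — voters closer to Grace: 3 of 5.

Grace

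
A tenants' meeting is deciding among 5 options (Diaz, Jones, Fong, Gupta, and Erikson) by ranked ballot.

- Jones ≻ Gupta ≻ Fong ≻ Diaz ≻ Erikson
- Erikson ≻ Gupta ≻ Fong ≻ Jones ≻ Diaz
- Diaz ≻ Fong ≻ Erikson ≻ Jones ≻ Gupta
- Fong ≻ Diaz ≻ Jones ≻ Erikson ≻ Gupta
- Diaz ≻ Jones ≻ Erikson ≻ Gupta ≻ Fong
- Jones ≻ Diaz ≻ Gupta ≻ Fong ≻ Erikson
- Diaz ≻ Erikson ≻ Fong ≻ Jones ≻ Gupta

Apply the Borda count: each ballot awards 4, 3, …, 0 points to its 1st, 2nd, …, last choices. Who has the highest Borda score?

Diaz

Borda scores:
  Diaz: 1 + 0 + 4 + 3 + 4 + 3 + 4 = 19
  Jones: 4 + 1 + 1 + 2 + 3 + 4 + 1 = 16
  Fong: 2 + 2 + 3 + 4 + 0 + 1 + 2 = 14
  Gupta: 3 + 3 + 0 + 0 + 1 + 2 + 0 = 9
  Erikson: 0 + 4 + 2 + 1 + 2 + 0 + 3 = 12
Diaz has the highest total.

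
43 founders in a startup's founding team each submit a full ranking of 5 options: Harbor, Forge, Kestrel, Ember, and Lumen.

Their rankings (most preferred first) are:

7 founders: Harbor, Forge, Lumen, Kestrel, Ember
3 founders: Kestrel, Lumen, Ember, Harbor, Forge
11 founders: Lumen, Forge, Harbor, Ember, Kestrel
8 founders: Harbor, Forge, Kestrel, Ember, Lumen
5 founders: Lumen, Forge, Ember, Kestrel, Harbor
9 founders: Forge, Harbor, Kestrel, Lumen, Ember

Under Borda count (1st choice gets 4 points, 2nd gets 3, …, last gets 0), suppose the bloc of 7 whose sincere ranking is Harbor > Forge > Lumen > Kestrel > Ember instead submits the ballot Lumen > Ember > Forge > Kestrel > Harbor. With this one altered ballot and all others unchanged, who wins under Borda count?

Borda totals with the altered ballot: Harbor 84, Forge 122, Kestrel 58, Ember 56, Lumen 110.
The winner is unchanged: still Forge.

Forge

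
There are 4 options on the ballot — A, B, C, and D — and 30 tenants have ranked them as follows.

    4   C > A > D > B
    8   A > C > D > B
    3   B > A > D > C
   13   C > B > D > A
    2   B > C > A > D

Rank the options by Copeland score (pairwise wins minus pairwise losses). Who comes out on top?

C

Pairwise results:
  A vs B: B wins 18–12.
  A vs C: C wins 19–11.
  A vs D: A wins 17–13.
  B vs C: C wins 25–5.
  B vs D: B wins 18–12.
  C vs D: C wins 27–3.
Copeland scores (wins − losses):
  A: 1 − 2 = -1
  B: 2 − 1 = 1
  C: 3 − 0 = 3
  D: 0 − 3 = -3
C has the best Copeland score.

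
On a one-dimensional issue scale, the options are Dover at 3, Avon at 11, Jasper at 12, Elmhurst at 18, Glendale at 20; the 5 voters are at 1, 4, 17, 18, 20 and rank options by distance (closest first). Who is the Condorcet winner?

Elmhurst

With single-peaked preferences on a line, the Condorcet winner is the candidate closest to the median voter.
The median voter (position 17) is closest to Elmhurst at 18.
Check: Elmhurst vs Glendale — voters closer to Elmhurst: 4 of 5.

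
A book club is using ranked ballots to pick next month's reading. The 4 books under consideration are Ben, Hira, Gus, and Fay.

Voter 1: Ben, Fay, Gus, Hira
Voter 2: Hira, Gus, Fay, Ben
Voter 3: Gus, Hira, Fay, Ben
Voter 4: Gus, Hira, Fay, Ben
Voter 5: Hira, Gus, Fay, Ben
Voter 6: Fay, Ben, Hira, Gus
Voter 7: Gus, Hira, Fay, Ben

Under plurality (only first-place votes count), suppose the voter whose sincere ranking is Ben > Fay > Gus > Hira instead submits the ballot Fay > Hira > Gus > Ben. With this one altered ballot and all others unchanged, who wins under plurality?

First-place totals with the altered ballot: Ben 0, Hira 2, Gus 3, Fay 2.
The winner is unchanged: still Gus.

Gus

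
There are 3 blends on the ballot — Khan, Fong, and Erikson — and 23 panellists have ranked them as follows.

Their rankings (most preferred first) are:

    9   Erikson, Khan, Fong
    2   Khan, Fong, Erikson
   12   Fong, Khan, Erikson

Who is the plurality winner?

First-place vote totals:
  Khan: 2
  Fong: 12
  Erikson: 9
Fong has the most first-place votes.

Fong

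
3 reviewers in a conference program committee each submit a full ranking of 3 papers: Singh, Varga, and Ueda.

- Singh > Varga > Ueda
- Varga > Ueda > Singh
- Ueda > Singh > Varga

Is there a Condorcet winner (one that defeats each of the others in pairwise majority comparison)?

Head-to-head results (3 voters total):
Singh vs Varga: Singh wins 2–1.
Singh vs Ueda: Ueda wins 2–1.
Varga vs Ueda: Varga wins 2–1.
No candidate beats all others: Singh beats Varga beats Ueda beats Singh, a majority cycle.

No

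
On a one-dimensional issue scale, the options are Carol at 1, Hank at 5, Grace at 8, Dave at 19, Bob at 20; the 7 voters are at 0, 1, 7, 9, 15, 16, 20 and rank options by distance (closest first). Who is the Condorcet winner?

With single-peaked preferences on a line, the Condorcet winner is the candidate closest to the median voter.
The median voter (position 9) is closest to Grace at 8.
Check: Grace vs Hank — voters closer to Grace: 5 of 7.

Grace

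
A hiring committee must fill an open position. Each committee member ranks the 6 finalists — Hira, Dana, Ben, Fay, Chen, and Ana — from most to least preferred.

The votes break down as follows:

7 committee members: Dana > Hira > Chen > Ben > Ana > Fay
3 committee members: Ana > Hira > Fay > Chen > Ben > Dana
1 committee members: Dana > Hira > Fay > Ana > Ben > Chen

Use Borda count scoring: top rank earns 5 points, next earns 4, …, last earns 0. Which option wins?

Hira

Borda scores:
  Hira: 7·4 + 3·4 + 4 = 44
  Dana: 7·5 + 3·0 + 5 = 40
  Ben: 7·2 + 3·1 + 1 = 18
  Fay: 7·0 + 3·3 + 3 = 12
  Chen: 7·3 + 3·2 + 0 = 27
  Ana: 7·1 + 3·5 + 2 = 24
Hira has the highest total.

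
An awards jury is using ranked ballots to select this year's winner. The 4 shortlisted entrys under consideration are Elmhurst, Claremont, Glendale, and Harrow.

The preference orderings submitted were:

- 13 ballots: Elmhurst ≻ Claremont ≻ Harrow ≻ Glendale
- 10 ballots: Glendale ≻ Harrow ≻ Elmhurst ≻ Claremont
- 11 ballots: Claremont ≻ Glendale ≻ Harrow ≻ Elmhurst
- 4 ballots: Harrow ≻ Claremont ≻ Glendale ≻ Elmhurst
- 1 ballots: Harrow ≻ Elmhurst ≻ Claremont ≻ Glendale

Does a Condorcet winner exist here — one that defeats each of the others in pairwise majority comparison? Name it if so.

Head-to-head results (39 voters total):
Elmhurst vs Claremont: Elmhurst wins 24–15.
Elmhurst vs Glendale: Glendale wins 25–14.
Elmhurst vs Harrow: Harrow wins 26–13.
Claremont vs Glendale: Claremont wins 29–10.
Claremont vs Harrow: Claremont wins 24–15.
Glendale vs Harrow: Glendale wins 21–18.
No candidate beats all others: Elmhurst beats Claremont beats Glendale beats Elmhurst, a majority cycle.

There is no Condorcet winner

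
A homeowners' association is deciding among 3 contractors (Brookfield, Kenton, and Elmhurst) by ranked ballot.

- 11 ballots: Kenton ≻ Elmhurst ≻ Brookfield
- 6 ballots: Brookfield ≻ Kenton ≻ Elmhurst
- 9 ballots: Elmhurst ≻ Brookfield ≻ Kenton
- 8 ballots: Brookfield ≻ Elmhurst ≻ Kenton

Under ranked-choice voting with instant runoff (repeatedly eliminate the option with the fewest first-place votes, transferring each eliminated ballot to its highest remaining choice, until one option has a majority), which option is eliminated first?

Round 1: Brookfield 14, Kenton 11, Elmhurst 9. Elmhurst has the fewest and is eliminated.
Round 2: Brookfield 23, Kenton 11. Brookfield has a majority.

Elmhurst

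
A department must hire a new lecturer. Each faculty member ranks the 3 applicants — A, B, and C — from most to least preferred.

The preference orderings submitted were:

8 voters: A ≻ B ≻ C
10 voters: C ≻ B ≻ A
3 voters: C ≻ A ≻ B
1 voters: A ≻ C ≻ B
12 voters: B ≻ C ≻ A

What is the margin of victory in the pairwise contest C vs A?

16

Ballots ranking C above A: 10+3+12 = 25.
Ballots ranking A above C: 8+1 = 9.
C wins 25–9, a margin of 16.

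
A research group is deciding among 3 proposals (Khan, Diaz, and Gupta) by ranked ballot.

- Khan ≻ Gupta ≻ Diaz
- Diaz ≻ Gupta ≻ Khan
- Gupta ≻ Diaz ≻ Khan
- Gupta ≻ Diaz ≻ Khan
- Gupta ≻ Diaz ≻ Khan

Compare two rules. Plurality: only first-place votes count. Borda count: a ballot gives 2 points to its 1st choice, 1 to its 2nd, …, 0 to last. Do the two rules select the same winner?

Yes

Plurality first-place counts: Khan 1, Diaz 1, Gupta 3 → Gupta.
Borda totals: Khan 2, Diaz 5, Gupta 8 → Gupta.
The two rules agree on Gupta.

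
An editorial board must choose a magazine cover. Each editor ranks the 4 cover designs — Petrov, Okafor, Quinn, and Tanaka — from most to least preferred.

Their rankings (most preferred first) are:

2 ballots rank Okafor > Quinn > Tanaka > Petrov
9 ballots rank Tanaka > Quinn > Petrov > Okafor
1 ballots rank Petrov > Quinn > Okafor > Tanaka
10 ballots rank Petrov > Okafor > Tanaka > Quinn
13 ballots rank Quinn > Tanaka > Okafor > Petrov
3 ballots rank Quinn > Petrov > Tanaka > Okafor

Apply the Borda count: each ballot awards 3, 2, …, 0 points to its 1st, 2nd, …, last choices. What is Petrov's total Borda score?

48

Borda scores:
  Petrov: 2·0 + 9·1 + 3 + 10·3 + 13·0 + 3·2 = 48
  Okafor: 2·3 + 9·0 + 1 + 10·2 + 13·1 + 3·0 = 40
  Quinn: 2·2 + 9·2 + 2 + 10·0 + 13·3 + 3·3 = 72
  Tanaka: 2·1 + 9·3 + 0 + 10·1 + 13·2 + 3·1 = 68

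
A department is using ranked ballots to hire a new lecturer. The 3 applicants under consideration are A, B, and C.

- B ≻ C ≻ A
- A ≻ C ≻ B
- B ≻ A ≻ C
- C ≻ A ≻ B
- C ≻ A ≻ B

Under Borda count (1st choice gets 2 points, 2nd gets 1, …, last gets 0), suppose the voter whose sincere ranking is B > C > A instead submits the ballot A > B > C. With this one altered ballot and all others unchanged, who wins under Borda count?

Borda totals with the altered ballot: A 7, B 3, C 5.
The switch changes the winner from C to A.

A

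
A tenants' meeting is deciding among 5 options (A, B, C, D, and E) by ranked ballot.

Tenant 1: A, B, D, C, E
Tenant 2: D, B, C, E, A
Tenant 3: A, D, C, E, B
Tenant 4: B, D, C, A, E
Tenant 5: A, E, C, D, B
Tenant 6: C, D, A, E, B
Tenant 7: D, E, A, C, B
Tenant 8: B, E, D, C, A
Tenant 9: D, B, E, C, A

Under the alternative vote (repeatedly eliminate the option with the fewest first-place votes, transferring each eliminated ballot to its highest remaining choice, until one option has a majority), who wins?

D

Round 1: A 3, D 3, B 2, C 1, E 0. E has the fewest and is eliminated.
Round 2: A 3, D 3, B 2, C 1. C has the fewest and is eliminated.
Round 3: D 4, A 3, B 2. B has the fewest and is eliminated.
Round 4: D 6, A 3. D has a majority.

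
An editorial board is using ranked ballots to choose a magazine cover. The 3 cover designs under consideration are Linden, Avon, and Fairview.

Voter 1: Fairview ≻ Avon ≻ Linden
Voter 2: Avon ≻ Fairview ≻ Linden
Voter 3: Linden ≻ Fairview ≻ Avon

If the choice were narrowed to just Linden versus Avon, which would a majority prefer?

Avon

Ballots ranking Linden above Avon: 1.
Ballots ranking Avon above Linden: 2.
Avon wins the head-to-head, 2–1.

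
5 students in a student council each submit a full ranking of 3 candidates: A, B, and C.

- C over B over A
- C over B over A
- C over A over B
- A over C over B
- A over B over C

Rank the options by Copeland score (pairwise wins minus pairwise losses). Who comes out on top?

C

Pairwise results:
  A vs B: A wins 3–2.
  A vs C: C wins 3–2.
  B vs C: C wins 4–1.
Copeland scores (wins − losses):
  A: 1 − 1 = 0
  B: 0 − 2 = -2
  C: 2 − 0 = 2
C has the best Copeland score.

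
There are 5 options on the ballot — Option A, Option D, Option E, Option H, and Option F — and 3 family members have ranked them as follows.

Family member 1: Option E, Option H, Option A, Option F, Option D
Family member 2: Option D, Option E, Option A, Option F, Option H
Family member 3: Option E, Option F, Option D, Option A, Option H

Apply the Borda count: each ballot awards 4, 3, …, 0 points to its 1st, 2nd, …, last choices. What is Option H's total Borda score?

Borda scores:
  Option A: 2 + 2 + 1 = 5
  Option D: 0 + 4 + 2 = 6
  Option E: 4 + 3 + 4 = 11
  Option H: 3 + 0 + 0 = 3
  Option F: 1 + 1 + 3 = 5

3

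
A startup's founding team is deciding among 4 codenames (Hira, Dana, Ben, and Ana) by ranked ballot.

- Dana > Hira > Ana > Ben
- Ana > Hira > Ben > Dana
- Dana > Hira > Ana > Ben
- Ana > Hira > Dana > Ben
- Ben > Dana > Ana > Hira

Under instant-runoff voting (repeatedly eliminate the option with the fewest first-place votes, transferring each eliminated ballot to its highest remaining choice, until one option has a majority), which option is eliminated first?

Hira

Round 1: Dana 2, Ana 2, Ben 1, Hira 0. Hira has the fewest and is eliminated.
Round 2: Dana 2, Ana 2, Ben 1. Ben has the fewest and is eliminated.
Round 3: Dana 3, Ana 2. Dana has a majority.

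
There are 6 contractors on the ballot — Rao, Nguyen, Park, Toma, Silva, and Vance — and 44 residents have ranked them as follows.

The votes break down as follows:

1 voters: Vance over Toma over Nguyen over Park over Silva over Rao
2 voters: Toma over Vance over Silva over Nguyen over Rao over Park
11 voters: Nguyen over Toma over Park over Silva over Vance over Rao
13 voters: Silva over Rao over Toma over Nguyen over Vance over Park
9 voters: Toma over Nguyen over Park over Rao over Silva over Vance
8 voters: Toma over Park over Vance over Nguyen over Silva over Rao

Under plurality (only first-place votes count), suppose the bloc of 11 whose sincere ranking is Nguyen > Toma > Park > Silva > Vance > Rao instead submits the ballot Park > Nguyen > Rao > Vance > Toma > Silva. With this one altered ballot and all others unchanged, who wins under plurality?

Toma

First-place totals with the altered ballot: Rao 0, Nguyen 0, Park 11, Toma 19, Silva 13, Vance 1.
The winner is unchanged: still Toma.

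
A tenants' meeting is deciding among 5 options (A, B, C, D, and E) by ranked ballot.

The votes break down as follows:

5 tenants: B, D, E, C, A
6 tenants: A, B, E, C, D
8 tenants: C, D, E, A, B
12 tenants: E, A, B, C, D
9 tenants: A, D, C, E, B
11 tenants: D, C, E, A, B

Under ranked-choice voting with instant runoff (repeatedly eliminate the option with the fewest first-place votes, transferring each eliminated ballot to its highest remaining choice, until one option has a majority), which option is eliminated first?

B

Round 1: A 15, E 12, D 11, C 8, B 5. B has the fewest and is eliminated.
Round 2: D 16, A 15, E 12, C 8. C has the fewest and is eliminated.
Round 3: D 24, A 15, E 12. E has the fewest and is eliminated.
Round 4: A 27, D 24. A has a majority.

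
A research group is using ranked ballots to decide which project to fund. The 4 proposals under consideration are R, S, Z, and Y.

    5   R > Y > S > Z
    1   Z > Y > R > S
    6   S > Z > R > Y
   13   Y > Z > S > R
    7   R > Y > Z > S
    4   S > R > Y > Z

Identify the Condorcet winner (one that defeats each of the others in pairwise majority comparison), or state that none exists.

There is no Condorcet winner

Head-to-head results (36 voters total):
R vs S: S wins 23–13.
R vs Z: Z wins 20–16.
R vs Y: R wins 22–14.
S vs Z: Z wins 21–15.
S vs Y: Y wins 26–10.
Z vs Y: Y wins 29–7.
No candidate beats all others: R beats Y beats S beats R, a majority cycle.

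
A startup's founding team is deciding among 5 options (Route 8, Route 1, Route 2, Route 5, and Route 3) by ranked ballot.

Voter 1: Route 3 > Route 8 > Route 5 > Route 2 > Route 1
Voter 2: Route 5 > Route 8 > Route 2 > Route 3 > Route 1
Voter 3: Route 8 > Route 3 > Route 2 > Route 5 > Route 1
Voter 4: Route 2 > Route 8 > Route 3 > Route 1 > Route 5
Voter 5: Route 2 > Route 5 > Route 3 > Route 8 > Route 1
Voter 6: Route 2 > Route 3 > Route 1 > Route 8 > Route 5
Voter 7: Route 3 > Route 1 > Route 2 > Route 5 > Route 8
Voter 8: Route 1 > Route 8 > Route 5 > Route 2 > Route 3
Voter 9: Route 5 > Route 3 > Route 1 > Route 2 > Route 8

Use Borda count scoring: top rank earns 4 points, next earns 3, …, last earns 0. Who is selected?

Route 3

Borda scores:
  Route 8: 3 + 3 + 4 + 3 + 1 + 1 + 0 + 3 + 0 = 18
  Route 1: 0 + 0 + 0 + 1 + 0 + 2 + 3 + 4 + 2 = 12
  Route 2: 1 + 2 + 2 + 4 + 4 + 4 + 2 + 1 + 1 = 21
  Route 5: 2 + 4 + 1 + 0 + 3 + 0 + 1 + 2 + 4 = 17
  Route 3: 4 + 1 + 3 + 2 + 2 + 3 + 4 + 0 + 3 = 22
Route 3 has the highest total.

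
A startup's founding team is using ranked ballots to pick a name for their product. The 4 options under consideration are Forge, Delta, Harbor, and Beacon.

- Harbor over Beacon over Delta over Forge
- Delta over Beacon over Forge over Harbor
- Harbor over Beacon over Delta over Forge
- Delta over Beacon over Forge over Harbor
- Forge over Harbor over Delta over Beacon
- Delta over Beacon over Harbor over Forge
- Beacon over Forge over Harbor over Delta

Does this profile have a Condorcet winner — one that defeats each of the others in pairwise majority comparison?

Head-to-head results (7 voters total):
Forge vs Delta: Delta wins 5–2.
Forge vs Harbor: Forge wins 4–3.
Forge vs Beacon: Beacon wins 6–1.
Delta vs Harbor: Harbor wins 4–3.
Delta vs Beacon: Delta wins 4–3.
Harbor vs Beacon: Beacon wins 4–3.
No candidate beats all others: Forge beats Harbor beats Delta beats Forge, a majority cycle.

No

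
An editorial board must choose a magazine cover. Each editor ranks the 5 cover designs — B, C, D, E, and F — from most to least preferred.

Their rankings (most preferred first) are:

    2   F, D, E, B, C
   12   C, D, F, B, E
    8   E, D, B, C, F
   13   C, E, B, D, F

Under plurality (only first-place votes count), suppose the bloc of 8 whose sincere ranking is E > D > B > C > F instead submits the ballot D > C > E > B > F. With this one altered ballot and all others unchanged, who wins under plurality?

First-place totals with the altered ballot: B 0, C 25, D 8, E 0, F 2.
The winner is unchanged: still C.

C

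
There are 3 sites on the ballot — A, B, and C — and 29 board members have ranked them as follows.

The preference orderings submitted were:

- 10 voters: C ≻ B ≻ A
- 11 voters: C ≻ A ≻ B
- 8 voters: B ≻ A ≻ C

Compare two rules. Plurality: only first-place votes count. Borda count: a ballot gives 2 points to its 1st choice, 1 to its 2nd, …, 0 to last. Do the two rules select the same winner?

Yes

Plurality first-place counts: A 0, B 8, C 21 → C.
Borda totals: A 19, B 26, C 42 → C.
The two rules agree on C.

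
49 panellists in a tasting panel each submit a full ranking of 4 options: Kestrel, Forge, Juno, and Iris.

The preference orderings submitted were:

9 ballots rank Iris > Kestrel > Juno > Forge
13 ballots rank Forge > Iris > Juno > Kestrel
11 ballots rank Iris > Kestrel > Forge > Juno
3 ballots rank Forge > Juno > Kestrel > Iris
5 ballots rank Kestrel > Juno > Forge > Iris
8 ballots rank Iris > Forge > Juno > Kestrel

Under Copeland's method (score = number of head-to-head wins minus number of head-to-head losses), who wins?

Iris

Pairwise results:
  Kestrel vs Forge: Kestrel wins 25–24.
  Kestrel vs Juno: Kestrel wins 25–24.
  Kestrel vs Iris: Iris wins 41–8.
  Forge vs Juno: Forge wins 35–14.
  Forge vs Iris: Iris wins 28–21.
  Juno vs Iris: Iris wins 41–8.
Copeland scores (wins − losses):
  Kestrel: 2 − 1 = 1
  Forge: 1 − 2 = -1
  Juno: 0 − 3 = -3
  Iris: 3 − 0 = 3
Iris has the best Copeland score.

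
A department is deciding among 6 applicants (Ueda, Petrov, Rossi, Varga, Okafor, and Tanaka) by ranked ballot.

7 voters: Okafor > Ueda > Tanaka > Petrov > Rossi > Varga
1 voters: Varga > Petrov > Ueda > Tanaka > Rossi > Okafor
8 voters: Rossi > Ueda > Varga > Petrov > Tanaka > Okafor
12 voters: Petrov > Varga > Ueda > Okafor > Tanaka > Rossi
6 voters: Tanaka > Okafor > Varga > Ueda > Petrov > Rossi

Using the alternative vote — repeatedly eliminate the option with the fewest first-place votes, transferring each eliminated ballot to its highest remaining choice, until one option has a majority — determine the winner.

Round 1: Petrov 12, Rossi 8, Okafor 7, Tanaka 6, Varga 1, Ueda 0. Ueda has the fewest and is eliminated.
Round 2: Petrov 12, Rossi 8, Okafor 7, Tanaka 6, Varga 1. Varga has the fewest and is eliminated.
Round 3: Petrov 13, Rossi 8, Okafor 7, Tanaka 6. Tanaka has the fewest and is eliminated.
Round 4: Petrov 13, Okafor 13, Rossi 8. Rossi has the fewest and is eliminated.
Round 5: Petrov 21, Okafor 13. Petrov has a majority.

Petrov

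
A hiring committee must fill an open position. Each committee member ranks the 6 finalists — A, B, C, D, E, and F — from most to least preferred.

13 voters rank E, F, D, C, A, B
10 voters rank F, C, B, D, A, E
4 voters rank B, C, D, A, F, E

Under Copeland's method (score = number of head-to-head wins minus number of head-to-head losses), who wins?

Pairwise results:
  A vs B: B wins 14–13.
  A vs C: C wins 27–0.
  A vs D: D wins 27–0.
  A vs E: A wins 14–13.
  A vs F: F wins 23–4.
  B vs C: C wins 23–4.
  B vs D: B wins 14–13.
  B vs E: B wins 14–13.
  B vs F: F wins 23–4.
  C vs D: C wins 14–13.
  C vs E: C wins 14–13.
  C vs F: F wins 23–4.
  D vs E: D wins 14–13.
  D vs F: F wins 23–4.
  E vs F: F wins 14–13.
Copeland scores (wins − losses):
  A: 1 − 4 = -3
  B: 3 − 2 = 1
  C: 4 − 1 = 3
  D: 2 − 3 = -1
  E: 0 − 5 = -5
  F: 5 − 0 = 5
F has the best Copeland score.

F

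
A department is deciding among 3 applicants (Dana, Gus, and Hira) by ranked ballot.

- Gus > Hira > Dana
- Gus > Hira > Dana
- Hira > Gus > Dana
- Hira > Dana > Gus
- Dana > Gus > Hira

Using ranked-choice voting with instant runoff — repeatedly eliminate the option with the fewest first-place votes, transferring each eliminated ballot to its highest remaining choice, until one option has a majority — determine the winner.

Round 1: Gus 2, Hira 2, Dana 1. Dana has the fewest and is eliminated.
Round 2: Gus 3, Hira 2. Gus has a majority.

Gus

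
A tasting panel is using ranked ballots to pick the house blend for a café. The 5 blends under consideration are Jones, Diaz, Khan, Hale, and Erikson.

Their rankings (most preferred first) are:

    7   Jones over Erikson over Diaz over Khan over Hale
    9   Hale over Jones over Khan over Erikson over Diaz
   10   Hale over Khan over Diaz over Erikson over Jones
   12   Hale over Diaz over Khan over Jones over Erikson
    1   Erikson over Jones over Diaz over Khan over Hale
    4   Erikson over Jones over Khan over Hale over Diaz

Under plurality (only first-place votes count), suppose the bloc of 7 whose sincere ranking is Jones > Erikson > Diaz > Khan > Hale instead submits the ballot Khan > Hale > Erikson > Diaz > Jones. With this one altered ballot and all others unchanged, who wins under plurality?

Hale

First-place totals with the altered ballot: Jones 0, Diaz 0, Khan 7, Hale 31, Erikson 5.
The winner is unchanged: still Hale.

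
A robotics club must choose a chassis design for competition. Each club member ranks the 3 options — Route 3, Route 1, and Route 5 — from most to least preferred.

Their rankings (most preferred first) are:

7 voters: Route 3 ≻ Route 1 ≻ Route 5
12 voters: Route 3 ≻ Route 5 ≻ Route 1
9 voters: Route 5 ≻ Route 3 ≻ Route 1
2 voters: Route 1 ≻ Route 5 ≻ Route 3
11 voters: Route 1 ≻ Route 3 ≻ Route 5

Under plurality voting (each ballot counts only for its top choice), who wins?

Route 3

First-place vote totals:
  Route 3: 19
  Route 1: 13
  Route 5: 9
Route 3 has the most first-place votes.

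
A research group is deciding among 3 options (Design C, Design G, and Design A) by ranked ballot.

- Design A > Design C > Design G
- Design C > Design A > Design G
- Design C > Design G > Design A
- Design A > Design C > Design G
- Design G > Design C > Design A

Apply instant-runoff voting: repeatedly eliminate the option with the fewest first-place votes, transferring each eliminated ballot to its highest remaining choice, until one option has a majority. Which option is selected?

Design C

Round 1: Design C 2, Design A 2, Design G 1. Design G has the fewest and is eliminated.
Round 2: Design C 3, Design A 2. Design C has a majority.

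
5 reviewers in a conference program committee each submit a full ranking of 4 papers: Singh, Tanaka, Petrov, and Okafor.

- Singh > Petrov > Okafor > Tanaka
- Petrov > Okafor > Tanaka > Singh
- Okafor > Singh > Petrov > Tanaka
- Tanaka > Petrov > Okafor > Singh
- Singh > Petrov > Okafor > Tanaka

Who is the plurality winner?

First-place vote totals:
  Singh: 2
  Tanaka: 1
  Petrov: 1
  Okafor: 1
Singh has the most first-place votes.

Singh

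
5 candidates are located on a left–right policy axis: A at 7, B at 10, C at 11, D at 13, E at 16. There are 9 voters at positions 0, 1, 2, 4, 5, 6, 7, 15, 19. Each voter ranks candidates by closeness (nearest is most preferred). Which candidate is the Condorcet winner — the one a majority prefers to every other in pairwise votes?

With single-peaked preferences on a line, the Condorcet winner is the candidate closest to the median voter.
The median voter (position 5) is closest to A at 7.
Check: A vs B — voters closer to A: 7 of 9.

A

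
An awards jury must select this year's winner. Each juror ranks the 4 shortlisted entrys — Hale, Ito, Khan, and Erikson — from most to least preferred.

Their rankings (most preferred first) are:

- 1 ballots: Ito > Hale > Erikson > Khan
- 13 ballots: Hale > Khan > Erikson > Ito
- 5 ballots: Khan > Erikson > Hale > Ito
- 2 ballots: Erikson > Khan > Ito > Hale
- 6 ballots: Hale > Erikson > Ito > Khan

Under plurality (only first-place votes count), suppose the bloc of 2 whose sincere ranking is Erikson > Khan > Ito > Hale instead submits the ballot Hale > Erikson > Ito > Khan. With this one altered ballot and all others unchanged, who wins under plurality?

First-place totals with the altered ballot: Hale 21, Ito 1, Khan 5, Erikson 0.
The winner is unchanged: still Hale.

Hale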